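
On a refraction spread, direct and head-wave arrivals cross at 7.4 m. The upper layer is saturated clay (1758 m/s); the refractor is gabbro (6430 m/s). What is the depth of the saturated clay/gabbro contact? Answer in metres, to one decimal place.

2.8 m

x_cross = 2h·√((V₂+V₁)/(V₂−V₁)) → h = x_cross / (2·√((V₂+V₁)/(V₂−V₁))).
√((V₂+V₁)/(V₂−V₁)) = √((6430+1758)/(6430−1758)) = 1.3238.
h = 7.4 / (2·1.3238) = 2.79 m.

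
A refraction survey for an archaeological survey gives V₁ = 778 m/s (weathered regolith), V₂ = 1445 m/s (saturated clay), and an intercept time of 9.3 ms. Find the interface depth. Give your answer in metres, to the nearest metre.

4 m

θ_c = arcsin(778/1445) = 32.58°; cos θ_c = 0.8427.
tᵢ = 2h cos θ_c/V₁ ⇒ h = tᵢ·V₁/(2 cos θ_c) = 0.0093·778/(2·0.8427) = 4.29 m.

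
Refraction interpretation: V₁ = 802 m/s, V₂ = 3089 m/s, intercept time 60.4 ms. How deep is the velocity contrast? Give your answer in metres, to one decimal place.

25.1 m

h = tᵢ·V₁·V₂ / (2·√(V₂²−V₁²)).
√(V₂²−V₁²) = √(3089² − 802²) = 2983.1 m/s.
h = 0.0604 s × 802 × 3089 / (2 × 2983.1) = 25.08 m.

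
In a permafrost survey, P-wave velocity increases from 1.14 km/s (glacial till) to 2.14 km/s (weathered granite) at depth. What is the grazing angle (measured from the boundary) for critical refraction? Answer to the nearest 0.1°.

57.8°

At critical incidence the refracted ray runs along the interface (θ₂ = 90°), so sin θ_c = V₁/V₂.
θ_c = arcsin(1.14/2.14) = arcsin 0.5327 = 32.19°.
Measured from the interface: 90° − 32.19° = 57.81°.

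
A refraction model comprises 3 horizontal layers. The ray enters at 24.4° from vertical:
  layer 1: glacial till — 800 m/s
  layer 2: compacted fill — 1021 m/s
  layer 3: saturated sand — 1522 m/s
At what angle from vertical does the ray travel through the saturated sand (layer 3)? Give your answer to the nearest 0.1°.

51.8°

Ray parameter p = sin 24.4° / 800 = 5.1638e-04 s/m.
sin θ_3 = p·V_3 = 5.1638e-04 × 1522 = 0.7859.
θ_3 = arcsin 0.7859 = 51.81°.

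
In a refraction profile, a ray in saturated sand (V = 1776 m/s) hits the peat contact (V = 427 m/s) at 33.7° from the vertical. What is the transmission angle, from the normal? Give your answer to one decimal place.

Snell's law: sin θ₂ = (V₂/V₁)·sin θ₁ = (427/1776)·sin 33.7° = 0.1334.
θ₂ = sin⁻¹(0.1334) = 7.67° (from vertical).

7.7°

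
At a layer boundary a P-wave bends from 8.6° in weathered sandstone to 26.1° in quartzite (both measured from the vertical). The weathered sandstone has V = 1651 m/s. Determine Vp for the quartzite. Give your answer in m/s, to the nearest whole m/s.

4857 m/s

Snell's law: sin 8.6°/V₁ = sin 26.1°/V₂.
V₂ = V₁·sin 26.1°/sin 8.6° = 1651 × 2.9420 = 4857.31 m/s.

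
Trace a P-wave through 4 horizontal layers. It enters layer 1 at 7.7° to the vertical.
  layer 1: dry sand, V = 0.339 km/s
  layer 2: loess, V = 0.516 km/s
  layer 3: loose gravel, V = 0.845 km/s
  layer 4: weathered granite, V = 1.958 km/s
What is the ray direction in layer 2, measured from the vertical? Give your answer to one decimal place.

11.8°

Snell's law across each interface conserves sin θ / V, so sin θ_2 = V_2·sin θ₁/V₁.
sin θ_2 = 0.516 × sin 7.7° / 0.339 = 0.2039.
θ_2 = arcsin 0.2039 = 11.77°.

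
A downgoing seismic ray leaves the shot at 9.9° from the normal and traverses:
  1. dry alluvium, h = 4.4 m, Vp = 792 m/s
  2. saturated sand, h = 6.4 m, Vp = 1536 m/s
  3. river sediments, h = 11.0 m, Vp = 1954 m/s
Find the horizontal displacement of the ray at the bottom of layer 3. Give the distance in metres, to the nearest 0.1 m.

Ray parameter p = sin 9.9° / 792 m/s = 2.1708e-04 s/m.
Layer 1: θ = 9.90°; offset = 4.4·tan 9.90° = 0.768 m.
Layer 2: sin θ = p·1536 = 0.3334 → θ = 19.48°; offset = 6.4·tan 19.48° = 2.264 m.
Layer 3: sin θ = p·1954 = 0.4242 → θ = 25.10°; offset = 11.0·tan 25.10° = 5.152 m.
Total horizontal offset = 8.184 m.

8.2 m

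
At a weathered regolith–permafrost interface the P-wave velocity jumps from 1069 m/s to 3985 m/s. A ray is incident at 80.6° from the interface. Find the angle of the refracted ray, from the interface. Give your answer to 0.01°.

Convert to the normal: θ₁ = 90° − 80.6° = 9.4°.
sin θ₁/V₁ = sin θ₂/V₂ ⇒ sin θ₂ = 3985·sin 9.4°/1069 = 3985·0.1633/1069 = 0.6088.
θ₂ = sin⁻¹(0.6088) = 37.51° (from vertical).
From the interface: 90° − 37.51° = 52.49°.

52.49°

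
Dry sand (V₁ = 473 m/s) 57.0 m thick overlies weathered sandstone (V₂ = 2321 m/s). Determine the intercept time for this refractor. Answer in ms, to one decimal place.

236.0 ms

tᵢ = 2h·√(V₂²−V₁²)/(V₁V₂).
√(V₂²−V₁²) = √(2321²−473²) = 2272.3 m/s.
tᵢ = 2·57.0·2272.3/(473·2321) = 0.23596 s.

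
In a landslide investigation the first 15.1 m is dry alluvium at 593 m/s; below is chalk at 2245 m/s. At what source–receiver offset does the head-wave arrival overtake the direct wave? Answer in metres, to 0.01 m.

θ_c = arcsin(593/2245) = 15.32°, so cos θ_c = 0.9645 and tᵢ = 2h cos θ_c/V₁ = 0.0491 s.
At crossover x/V₁ = x/V₂ + tᵢ ⇒ x = tᵢ/(1/V₁ − 1/V₂) = 0.04912/(1.6863e-03 − 4.4543e-04) = 39.58 m.

39.58 m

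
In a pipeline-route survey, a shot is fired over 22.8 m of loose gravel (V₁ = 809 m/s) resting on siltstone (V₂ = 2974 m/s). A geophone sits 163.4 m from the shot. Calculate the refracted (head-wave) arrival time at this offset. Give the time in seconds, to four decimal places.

0.1092 s

θ_c = arcsin(V₁/V₂) = arcsin(809/2974) = 15.78°, cos θ_c = 0.9623.
Intercept time tᵢ = 2h cos θ_c / V₁ = 2·22.8·0.9623/809 = 0.05424 s.
t = x/V₂ + tᵢ = 163.4/2974 + 0.05424 = 0.10918 s.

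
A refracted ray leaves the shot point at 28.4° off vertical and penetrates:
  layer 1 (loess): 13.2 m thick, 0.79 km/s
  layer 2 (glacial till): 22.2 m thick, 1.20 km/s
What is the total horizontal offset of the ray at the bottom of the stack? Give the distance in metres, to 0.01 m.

Ray parameter p = sin 28.4° / 0.79 km/s = 6.0206e-01 s/km.
Layer 1: θ = 28.40°; offset = 13.2·tan 28.40° = 7.1372 m.
Layer 2: sin θ = p·1.20 = 0.7225 → θ = 46.26°; offset = 22.2·tan 46.26° = 23.1974 m.
Summing the layer offsets gives 30.3346 m.

30.33 m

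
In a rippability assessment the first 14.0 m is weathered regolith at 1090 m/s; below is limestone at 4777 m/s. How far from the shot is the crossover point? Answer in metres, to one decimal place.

35.3 m

x_cross = 2h·√((V₂+V₁)/(V₂−V₁)).
(V₂+V₁)/(V₂−V₁) = (4777+1090)/(4777−1090) = 1.5913; √ = 1.2615.
x_cross = 2·14.0·1.2615 = 35.32 m.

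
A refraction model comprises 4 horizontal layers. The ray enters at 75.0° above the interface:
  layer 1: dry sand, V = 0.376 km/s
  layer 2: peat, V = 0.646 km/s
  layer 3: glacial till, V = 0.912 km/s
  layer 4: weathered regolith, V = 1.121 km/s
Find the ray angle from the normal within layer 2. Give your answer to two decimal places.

From the normal: θ₁ = 90° − 75.0° = 15.0°.
Ray parameter p = sin 15.0° / 0.376 = 6.8835e-01 s/km.
sin θ_2 = p·V_2 = 6.8835e-01 × 0.646 = 0.4447.
θ_2 = arcsin 0.4447 = 26.40°.

26.40°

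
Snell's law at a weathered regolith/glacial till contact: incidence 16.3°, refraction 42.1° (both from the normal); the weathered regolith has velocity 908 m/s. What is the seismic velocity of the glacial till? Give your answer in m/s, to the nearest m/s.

2169 m/s

sin 16.3° = 0.2807; sin 42.1° = 0.6704.
V₂ = V₁·(sin θ₂/sin θ₁) = 908·(0.6704/0.2807) = 2168.93 m/s.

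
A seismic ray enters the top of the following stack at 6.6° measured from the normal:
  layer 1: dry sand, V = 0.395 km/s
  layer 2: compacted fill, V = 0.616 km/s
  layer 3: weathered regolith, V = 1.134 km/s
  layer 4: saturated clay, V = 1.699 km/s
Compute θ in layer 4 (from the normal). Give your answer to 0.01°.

29.63°

Ray parameter p = sin 6.6° / 0.395 = 2.9098e-01 s/km.
sin θ_4 = p·V_4 = 2.9098e-01 × 1.699 = 0.4944.
θ_4 = 29.63° from the vertical.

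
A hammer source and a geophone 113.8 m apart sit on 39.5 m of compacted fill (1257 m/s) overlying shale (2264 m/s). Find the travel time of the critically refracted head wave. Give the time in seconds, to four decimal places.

θ_c = arcsin(V₁/V₂) = arcsin(1257/2264) = 33.73°, cos θ_c = 0.8317.
Intercept time tᵢ = 2h cos θ_c / V₁ = 2·39.5·0.8317/1257 = 0.05227 s.
t = x/V₂ + tᵢ = 113.8/2264 + 0.05227 = 0.10254 s.

0.1025 s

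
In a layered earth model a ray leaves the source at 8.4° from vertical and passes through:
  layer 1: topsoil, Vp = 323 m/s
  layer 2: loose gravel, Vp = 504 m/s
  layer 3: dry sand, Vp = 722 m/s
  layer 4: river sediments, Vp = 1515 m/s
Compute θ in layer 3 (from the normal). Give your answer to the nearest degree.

19°

Snell's law across each interface conserves sin θ / V, so sin θ_3 = V_3·sin θ₁/V₁.
sin θ_3 = 722 × sin 8.4° / 323 = 0.3265.
θ_3 = 19.06° from the vertical.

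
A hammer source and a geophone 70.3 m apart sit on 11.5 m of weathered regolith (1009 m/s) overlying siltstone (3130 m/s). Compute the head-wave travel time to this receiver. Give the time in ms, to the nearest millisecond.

44 ms

t = x/V₂ + 2h·√(V₂²−V₁²)/(V₁V₂).
√(V₂²−V₁²) = √(3130²−1009²) = 2962.9 m/s; delay term = 2·11.5·2962.9/(1009·3130) = 0.02158 s.
t = 70.3/3130 + 0.02158 = 0.04404 s.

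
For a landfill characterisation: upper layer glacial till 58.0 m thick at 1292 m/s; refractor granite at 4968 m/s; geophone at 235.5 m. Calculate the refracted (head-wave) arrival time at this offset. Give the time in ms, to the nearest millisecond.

t = x/V₂ + 2h·√(V₂²−V₁²)/(V₁V₂).
√(V₂²−V₁²) = √(4968²−1292²) = 4797.1 m/s; delay term = 2·58.0·4797.1/(1292·4968) = 0.08669 s.
t = 235.5/4968 + 0.08669 = 0.13410 s.

134 ms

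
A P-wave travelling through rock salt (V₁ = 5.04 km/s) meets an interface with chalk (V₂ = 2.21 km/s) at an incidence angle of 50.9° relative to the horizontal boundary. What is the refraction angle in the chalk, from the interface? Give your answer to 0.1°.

73.9°

Convert to the normal: θ₁ = 90° − 50.9° = 39.1°.
sin θ₁/V₁ = sin θ₂/V₂ ⇒ sin θ₂ = 2.21·sin 39.1°/5.04 = 2.21·0.6307/5.04 = 0.2765.
θ₂ = sin⁻¹(0.2765) = 16.05° (from vertical).
From the interface: 90° − 16.05° = 73.95°.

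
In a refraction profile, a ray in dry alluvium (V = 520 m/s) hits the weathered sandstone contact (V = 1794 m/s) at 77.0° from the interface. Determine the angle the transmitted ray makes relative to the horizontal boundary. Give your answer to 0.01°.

39.10°

Convert to the normal: θ₁ = 90° − 77.0° = 13.0°.
Snell's law: sin θ₂ = (V₂/V₁)·sin θ₁ = (1794/520)·sin 13.0° = 0.7761.
θ₂ = sin⁻¹(0.7761) = 50.90° (from vertical).
From the interface: 90° − 50.90° = 39.10°.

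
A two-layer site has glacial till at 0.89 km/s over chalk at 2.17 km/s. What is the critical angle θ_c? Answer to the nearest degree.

At critical incidence the refracted ray runs along the interface (θ₂ = 90°), so sin θ_c = V₁/V₂.
θ_c = arcsin(0.89/2.17) = arcsin 0.4101 = 24.21°.

24°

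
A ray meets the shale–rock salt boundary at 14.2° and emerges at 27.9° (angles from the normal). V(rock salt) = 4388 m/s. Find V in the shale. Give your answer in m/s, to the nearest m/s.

sin 14.2° = 0.2453; sin 27.9° = 0.4679.
V₁ = V₂·(sin θ₁/sin θ₂) = 4388·(0.2453/0.4679) = 2300.36 m/s.

2300 m/s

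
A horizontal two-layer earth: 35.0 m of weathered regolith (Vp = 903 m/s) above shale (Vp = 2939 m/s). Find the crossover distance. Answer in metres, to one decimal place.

96.2 m

x_cross = 2h·√((V₂+V₁)/(V₂−V₁)).
(V₂+V₁)/(V₂−V₁) = (2939+903)/(2939−903) = 1.8870; √ = 1.3737.
x_cross = 2·35.0·1.3737 = 96.16 m.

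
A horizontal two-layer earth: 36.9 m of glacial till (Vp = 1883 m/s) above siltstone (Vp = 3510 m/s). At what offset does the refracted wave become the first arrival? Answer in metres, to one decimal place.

θ_c = arcsin(1883/3510) = 32.44°, so cos θ_c = 0.8439 and tᵢ = 2h cos θ_c/V₁ = 0.0331 s.
At crossover x/V₁ = x/V₂ + tᵢ ⇒ x = tᵢ/(1/V₁ − 1/V₂) = 0.03308/(5.3107e-04 − 2.8490e-04) = 134.36 m.

134.4 m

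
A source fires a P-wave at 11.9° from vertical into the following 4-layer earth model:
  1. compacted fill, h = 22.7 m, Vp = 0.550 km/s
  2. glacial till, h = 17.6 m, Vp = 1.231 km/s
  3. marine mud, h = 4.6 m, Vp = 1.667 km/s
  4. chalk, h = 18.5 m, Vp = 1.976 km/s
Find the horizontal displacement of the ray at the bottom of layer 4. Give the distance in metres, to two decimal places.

p = sin θ₁/V₁ = sin 11.9°/0.550 = 3.7492e-01 s/km is conserved through the stack.
Layer 1: θ = 11.90°; offset = 22.7·tan 11.90° = 4.7836 m.
Layer 2: sin θ = p·1.231 = 0.4615 → θ = 27.49°; offset = 17.6·tan 27.49° = 9.1563 m.
Layer 3: sin θ = p·1.667 = 0.6250 → θ = 38.68°; offset = 4.6·tan 38.68° = 3.6828 m.
Layer 4: sin θ = p·1.976 = 0.7408 → θ = 47.80°; offset = 18.5·tan 47.80° = 20.4045 m.
Total horizontal offset = 38.0273 m.

38.03 m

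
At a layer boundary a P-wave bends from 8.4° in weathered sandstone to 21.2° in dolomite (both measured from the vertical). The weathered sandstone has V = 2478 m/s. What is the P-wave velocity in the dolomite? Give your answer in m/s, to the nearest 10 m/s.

Snell's law: sin 8.4°/V₁ = sin 21.2°/V₂.
V₂ = V₁·sin 21.2°/sin 8.4° = 2478 × 2.4755 = 6134.22 m/s.

6130 m/s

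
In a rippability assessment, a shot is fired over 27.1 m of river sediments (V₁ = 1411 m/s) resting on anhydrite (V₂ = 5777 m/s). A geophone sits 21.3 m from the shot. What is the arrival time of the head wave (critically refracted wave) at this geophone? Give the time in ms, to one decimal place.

40.9 ms

t = x/V₂ + 2h·√(V₂²−V₁²)/(V₁V₂).
√(V₂²−V₁²) = √(5777²−1411²) = 5602.0 m/s; delay term = 2·27.1·5602.0/(1411·5777) = 0.03725 s.
t = 21.3/5777 + 0.03725 = 0.04094 s.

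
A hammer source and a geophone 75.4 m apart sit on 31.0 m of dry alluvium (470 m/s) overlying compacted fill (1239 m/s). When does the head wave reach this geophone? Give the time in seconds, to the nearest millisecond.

θ_c = arcsin(V₁/V₂) = arcsin(470/1239) = 22.29°, cos θ_c = 0.9253.
Intercept time tᵢ = 2h cos θ_c / V₁ = 2·31.0·0.9253/470 = 0.12206 s.
t = x/V₂ + tᵢ = 75.4/1239 + 0.12206 = 0.18291 s.

0.183 s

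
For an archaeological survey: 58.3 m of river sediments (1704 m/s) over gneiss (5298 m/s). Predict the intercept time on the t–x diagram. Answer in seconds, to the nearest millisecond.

θ_c = arcsin(V₁/V₂) = arcsin(1704/5298) = 18.76°; cos θ_c = 0.9469.
tᵢ = 2h·cos θ_c / V₁ = 2·58.3·0.9469 / 1704 = 0.06479 s.

0.065 s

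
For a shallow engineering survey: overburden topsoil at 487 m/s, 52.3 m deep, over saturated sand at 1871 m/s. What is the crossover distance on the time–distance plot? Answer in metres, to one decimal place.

136.5 m

θ_c = arcsin(487/1871) = 15.09°, so cos θ_c = 0.9655 and tᵢ = 2h cos θ_c/V₁ = 0.2074 s.
At crossover x/V₁ = x/V₂ + tᵢ ⇒ x = tᵢ/(1/V₁ − 1/V₂) = 0.20738/(2.0534e-03 − 5.3447e-04) = 136.53 m.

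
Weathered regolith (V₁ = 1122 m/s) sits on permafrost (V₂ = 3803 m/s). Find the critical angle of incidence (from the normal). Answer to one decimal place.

At critical incidence the refracted ray runs along the interface (θ₂ = 90°), so sin θ_c = V₁/V₂.
θ_c = arcsin(1122/3803) = arcsin 0.2950 = 17.16°.

17.2°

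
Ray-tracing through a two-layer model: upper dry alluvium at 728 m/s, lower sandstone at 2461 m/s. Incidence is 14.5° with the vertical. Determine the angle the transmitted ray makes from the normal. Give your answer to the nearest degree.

58°

sin θ₁/V₁ = sin θ₂/V₂ ⇒ sin θ₂ = 2461·sin 14.5°/728 = 2461·0.2504/728 = 0.8464.
θ₂ = sin⁻¹(0.8464) = 57.82° (from vertical).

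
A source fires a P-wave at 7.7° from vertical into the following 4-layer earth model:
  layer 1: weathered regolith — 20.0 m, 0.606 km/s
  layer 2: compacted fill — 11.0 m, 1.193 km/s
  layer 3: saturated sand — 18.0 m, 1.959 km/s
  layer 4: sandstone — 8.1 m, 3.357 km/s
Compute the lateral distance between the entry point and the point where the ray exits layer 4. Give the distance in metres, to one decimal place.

23.3 m

Ray parameter p = sin 7.7° / 0.606 km/s = 2.2110e-01 s/km.
Layer 1: θ = 7.70°; offset = 20.0·tan 7.70° = 2.704 m.
Layer 2: sin θ = p·1.193 = 0.2638 → θ = 15.29°; offset = 11.0·tan 15.29° = 3.008 m.
Layer 3: sin θ = p·1.959 = 0.4331 → θ = 25.67°; offset = 18.0·tan 25.67° = 8.650 m.
Layer 4: sin θ = p·3.357 = 0.7422 → θ = 47.92°; offset = 8.1·tan 47.92° = 8.971 m.
Total horizontal offset = 23.333 m.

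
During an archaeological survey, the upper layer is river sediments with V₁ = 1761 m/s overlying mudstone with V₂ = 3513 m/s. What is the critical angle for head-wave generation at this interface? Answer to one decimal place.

30.1°

Critical incidence: sin θ_c = V₁/V₂ = 1761/3513 = 0.5013.
θ_c = arcsin 0.5013 = 30.08°.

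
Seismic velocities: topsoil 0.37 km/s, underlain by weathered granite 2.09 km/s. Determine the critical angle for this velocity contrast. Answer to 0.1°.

10.2°

At critical incidence the refracted ray runs along the interface (θ₂ = 90°), so sin θ_c = V₁/V₂.
θ_c = arcsin(0.37/2.09) = arcsin 0.1770 = 10.20°.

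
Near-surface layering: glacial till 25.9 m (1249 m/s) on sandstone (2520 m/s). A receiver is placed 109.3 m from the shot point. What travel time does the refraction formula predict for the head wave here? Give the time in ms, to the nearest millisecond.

79 ms

t = x/V₂ + 2h·√(V₂²−V₁²)/(V₁V₂).
√(V₂²−V₁²) = √(2520²−1249²) = 2188.7 m/s; delay term = 2·25.9·2188.7/(1249·2520) = 0.03602 s.
t = 109.3/2520 + 0.03602 = 0.07939 s.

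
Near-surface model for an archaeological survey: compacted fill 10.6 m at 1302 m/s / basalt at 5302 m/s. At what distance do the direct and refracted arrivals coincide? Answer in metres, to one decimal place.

θ_c = arcsin(1302/5302) = 14.22°, so cos θ_c = 0.9694 and tᵢ = 2h cos θ_c/V₁ = 0.0158 s.
At crossover x/V₁ = x/V₂ + tᵢ ⇒ x = tᵢ/(1/V₁ − 1/V₂) = 0.01578/(7.6805e-04 − 1.8861e-04) = 27.24 m.

27.2 m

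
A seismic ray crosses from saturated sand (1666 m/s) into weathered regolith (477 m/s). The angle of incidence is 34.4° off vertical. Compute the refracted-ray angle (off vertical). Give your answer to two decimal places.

Snell's law: sin θ₂ = (V₂/V₁)·sin θ₁ = (477/1666)·sin 34.4° = 0.1618.
θ₂ = sin⁻¹(0.1618) = 9.31° (from vertical).

9.31°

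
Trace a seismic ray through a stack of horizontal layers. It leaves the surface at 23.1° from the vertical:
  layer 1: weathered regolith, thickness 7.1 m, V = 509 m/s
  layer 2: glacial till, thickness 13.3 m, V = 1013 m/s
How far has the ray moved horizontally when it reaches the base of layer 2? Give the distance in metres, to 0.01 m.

19.65 m

p = sin θ₁/V₁ = sin 23.1°/509 = 7.7080e-04 s/m is conserved through the stack.
Layer 1: θ = 23.10°; offset = 7.1·tan 23.10° = 3.0284 m.
Layer 2: sin θ = p·1013 = 0.7808 → θ = 51.34°; offset = 13.3·tan 51.34° = 16.6224 m.
Summing the layer offsets gives 19.6508 m.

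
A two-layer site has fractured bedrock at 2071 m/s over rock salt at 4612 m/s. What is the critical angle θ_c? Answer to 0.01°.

Critical incidence: sin θ_c = V₁/V₂ = 2071/4612 = 0.4490.
θ_c = arcsin 0.4490 = 26.68°.

26.68°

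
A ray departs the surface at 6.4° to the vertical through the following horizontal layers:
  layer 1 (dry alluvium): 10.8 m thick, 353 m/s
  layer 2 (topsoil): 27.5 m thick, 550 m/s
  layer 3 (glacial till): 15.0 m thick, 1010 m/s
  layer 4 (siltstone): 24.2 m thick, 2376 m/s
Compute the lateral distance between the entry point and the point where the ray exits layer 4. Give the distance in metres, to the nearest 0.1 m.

38.6 m

Ray parameter p = sin 6.4° / 353 m/s = 3.1578e-04 s/m.
Layer 1: θ = 6.40°; offset = 10.8·tan 6.40° = 1.211 m.
Layer 2: sin θ = p·550 = 0.1737 → θ = 10.00°; offset = 27.5·tan 10.00° = 4.850 m.
Layer 3: sin θ = p·1010 = 0.3189 → θ = 18.60°; offset = 15.0·tan 18.60° = 5.048 m.
Layer 4: sin θ = p·2376 = 0.7503 → θ = 48.61°; offset = 24.2·tan 48.61° = 27.464 m.
Summing the layer offsets gives 38.573 m.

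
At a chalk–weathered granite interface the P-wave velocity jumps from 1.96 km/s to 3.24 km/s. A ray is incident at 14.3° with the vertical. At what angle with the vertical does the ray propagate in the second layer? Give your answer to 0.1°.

sin θ₁/V₁ = sin θ₂/V₂ ⇒ sin θ₂ = 3.24·sin 14.3°/1.96 = 3.24·0.2470/1.96 = 0.4083.
θ₂ = arcsin 0.4083 = 24.10° from the normal.

24.1°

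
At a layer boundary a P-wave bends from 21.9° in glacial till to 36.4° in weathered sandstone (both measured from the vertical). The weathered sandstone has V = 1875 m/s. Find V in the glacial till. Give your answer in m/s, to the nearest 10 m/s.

1180 m/s

sin 21.9° = 0.3730; sin 36.4° = 0.5934.
V₁ = V₂·(sin θ₁/sin θ₂) = 1875·(0.3730/0.5934) = 1178.51 m/s.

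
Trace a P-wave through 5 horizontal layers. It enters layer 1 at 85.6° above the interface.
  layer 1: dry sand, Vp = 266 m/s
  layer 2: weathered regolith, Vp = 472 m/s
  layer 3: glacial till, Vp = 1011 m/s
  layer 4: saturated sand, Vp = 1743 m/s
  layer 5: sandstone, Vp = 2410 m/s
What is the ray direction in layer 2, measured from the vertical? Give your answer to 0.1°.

7.8°

From the normal: θ₁ = 90° − 85.6° = 4.4°.
Snell's law across each interface conserves sin θ / V, so sin θ_2 = V_2·sin θ₁/V₁.
sin θ_2 = 472 × sin 4.4° / 266 = 0.1361.
θ_2 = 7.82° from the vertical.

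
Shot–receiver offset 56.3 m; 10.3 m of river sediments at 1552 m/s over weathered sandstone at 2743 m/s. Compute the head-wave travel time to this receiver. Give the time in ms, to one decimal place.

θ_c = arcsin(V₁/V₂) = arcsin(1552/2743) = 34.46°, cos θ_c = 0.8245.
Intercept time tᵢ = 2h cos θ_c / V₁ = 2·10.3·0.8245/1552 = 0.01094 s.
t = x/V₂ + tᵢ = 56.3/2743 + 0.01094 = 0.03147 s.

31.5 ms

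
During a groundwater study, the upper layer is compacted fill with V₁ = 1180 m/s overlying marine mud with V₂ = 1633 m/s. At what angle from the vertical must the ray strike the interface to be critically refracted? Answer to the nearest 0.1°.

Critical incidence: sin θ_c = V₁/V₂ = 1180/1633 = 0.7226.
θ_c = arcsin 0.7226 = 46.27°.

46.3°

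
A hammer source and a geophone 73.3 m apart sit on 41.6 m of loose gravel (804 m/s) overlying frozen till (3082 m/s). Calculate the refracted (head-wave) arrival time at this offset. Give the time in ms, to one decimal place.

123.7 ms

θ_c = arcsin(V₁/V₂) = arcsin(804/3082) = 15.12°, cos θ_c = 0.9654.
Intercept time tᵢ = 2h cos θ_c / V₁ = 2·41.6·0.9654/804 = 0.09990 s.
t = x/V₂ + tᵢ = 73.3/3082 + 0.09990 = 0.12368 s.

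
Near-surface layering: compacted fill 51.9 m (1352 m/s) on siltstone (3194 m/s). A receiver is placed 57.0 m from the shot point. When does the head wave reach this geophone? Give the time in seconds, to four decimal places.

θ_c = arcsin(V₁/V₂) = arcsin(1352/3194) = 25.04°, cos θ_c = 0.9060.
Intercept time tᵢ = 2h cos θ_c / V₁ = 2·51.9·0.9060/1352 = 0.06956 s.
t = x/V₂ + tᵢ = 57.0/3194 + 0.06956 = 0.08740 s.

0.0874 s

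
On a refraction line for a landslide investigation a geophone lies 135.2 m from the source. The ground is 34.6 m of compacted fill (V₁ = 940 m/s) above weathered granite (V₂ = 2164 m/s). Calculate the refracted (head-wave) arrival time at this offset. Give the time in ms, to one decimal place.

t = x/V₂ + 2h·√(V₂²−V₁²)/(V₁V₂).
√(V₂²−V₁²) = √(2164²−940²) = 1949.2 m/s; delay term = 2·34.6·1949.2/(940·2164) = 0.06631 s.
t = 135.2/2164 + 0.06631 = 0.12879 s.

128.8 ms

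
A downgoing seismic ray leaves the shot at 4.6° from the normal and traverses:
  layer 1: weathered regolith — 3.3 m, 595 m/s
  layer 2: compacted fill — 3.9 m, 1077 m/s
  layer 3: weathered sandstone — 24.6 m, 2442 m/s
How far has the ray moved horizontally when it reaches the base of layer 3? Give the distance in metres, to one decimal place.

Ray parameter p = sin 4.6° / 595 m/s = 1.3479e-04 s/m.
Layer 1: θ = 4.60°; offset = 3.3·tan 4.60° = 0.266 m.
Layer 2: sin θ = p·1077 = 0.1452 → θ = 8.35°; offset = 3.9·tan 8.35° = 0.572 m.
Layer 3: sin θ = p·2442 = 0.3292 → θ = 19.22°; offset = 24.6·tan 19.22° = 8.575 m.
Σ offsets = 9.413 m.

9.4 m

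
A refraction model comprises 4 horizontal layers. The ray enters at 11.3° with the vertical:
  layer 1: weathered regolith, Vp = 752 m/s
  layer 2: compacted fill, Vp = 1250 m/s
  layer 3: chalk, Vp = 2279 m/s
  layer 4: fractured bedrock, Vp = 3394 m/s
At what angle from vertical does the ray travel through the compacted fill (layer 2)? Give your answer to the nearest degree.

Ray parameter p = sin 11.3° / 752 = 2.6057e-04 s/m.
sin θ_2 = p·V_2 = 2.6057e-04 × 1250 = 0.3257.
θ_2 = arcsin 0.3257 = 19.01°.

19°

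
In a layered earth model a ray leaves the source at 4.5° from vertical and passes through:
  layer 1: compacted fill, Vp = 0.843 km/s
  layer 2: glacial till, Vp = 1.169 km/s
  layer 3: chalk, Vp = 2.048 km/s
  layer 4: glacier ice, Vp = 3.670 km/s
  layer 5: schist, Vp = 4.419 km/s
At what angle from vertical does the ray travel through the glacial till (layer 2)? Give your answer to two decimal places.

Snell's law across each interface conserves sin θ / V, so sin θ_2 = V_2·sin θ₁/V₁.
sin θ_2 = 1.169 × sin 4.5° / 0.843 = 0.1088.
θ_2 = arcsin 0.1088 = 6.25°.

6.25°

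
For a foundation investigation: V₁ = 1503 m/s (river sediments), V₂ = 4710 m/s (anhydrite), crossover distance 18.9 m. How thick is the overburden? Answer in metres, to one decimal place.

6.8 m

x_cross = 2h·√((V₂+V₁)/(V₂−V₁)) → h = x_cross / (2·√((V₂+V₁)/(V₂−V₁))).
√((V₂+V₁)/(V₂−V₁)) = √((4710+1503)/(4710−1503)) = 1.3919.
h = 18.9 / (2·1.3919) = 6.79 m.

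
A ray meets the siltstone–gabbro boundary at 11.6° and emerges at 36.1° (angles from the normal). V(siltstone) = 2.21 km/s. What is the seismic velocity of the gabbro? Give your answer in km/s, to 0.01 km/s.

6.48 km/s

sin 11.6° = 0.2011; sin 36.1° = 0.5892.
V₂ = V₁·(sin θ₂/sin θ₁) = 2.21·(0.5892/0.2011) = 6.48 km/s.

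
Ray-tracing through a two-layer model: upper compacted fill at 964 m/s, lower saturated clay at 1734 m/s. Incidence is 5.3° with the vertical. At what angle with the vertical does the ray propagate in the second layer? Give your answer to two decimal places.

9.56°

sin θ₁/V₁ = sin θ₂/V₂ ⇒ sin θ₂ = 1734·sin 5.3°/964 = 1734·0.0924/964 = 0.1662.
θ₂ = arcsin 0.1662 = 9.56° from the normal.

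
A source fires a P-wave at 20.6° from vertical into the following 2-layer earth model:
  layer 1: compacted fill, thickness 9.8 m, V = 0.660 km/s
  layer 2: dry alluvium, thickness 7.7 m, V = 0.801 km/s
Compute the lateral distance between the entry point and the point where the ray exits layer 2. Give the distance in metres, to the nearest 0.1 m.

Ray parameter p = sin 20.6° / 0.660 km/s = 5.3309e-01 s/km.
Layer 1: θ = 20.60°; offset = 9.8·tan 20.60° = 3.684 m.
Layer 2: sin θ = p·0.801 = 0.4270 → θ = 25.28°; offset = 7.7·tan 25.28° = 3.636 m.
Σ offsets = 7.320 m.

7.3 m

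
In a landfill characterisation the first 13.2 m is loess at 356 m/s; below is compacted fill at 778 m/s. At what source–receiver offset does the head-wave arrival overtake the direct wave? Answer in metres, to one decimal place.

θ_c = arcsin(356/778) = 27.23°, so cos θ_c = 0.8892 and tᵢ = 2h cos θ_c/V₁ = 0.0659 s.
At crossover x/V₁ = x/V₂ + tᵢ ⇒ x = tᵢ/(1/V₁ − 1/V₂) = 0.06594/(2.8090e-03 − 1.2853e-03) = 43.28 m.

43.3 m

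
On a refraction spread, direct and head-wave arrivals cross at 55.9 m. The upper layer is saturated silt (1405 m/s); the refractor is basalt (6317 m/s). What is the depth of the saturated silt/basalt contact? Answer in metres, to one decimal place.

x_cross = 2h·√((V₂+V₁)/(V₂−V₁)) → h = x_cross / (2·√((V₂+V₁)/(V₂−V₁))).
√((V₂+V₁)/(V₂−V₁)) = √((6317+1405)/(6317−1405)) = 1.2538.
h = 55.9 / (2·1.2538) = 22.29 m.

22.3 m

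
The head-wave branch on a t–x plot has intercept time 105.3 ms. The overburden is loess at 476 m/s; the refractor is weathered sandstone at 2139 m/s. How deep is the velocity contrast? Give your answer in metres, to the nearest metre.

26 m

h = tᵢ·V₁·V₂ / (2·√(V₂²−V₁²)).
√(V₂²−V₁²) = √(2139² − 476²) = 2085.4 m/s.
h = 0.1053 s × 476 × 2139 / (2 × 2085.4) = 25.71 m.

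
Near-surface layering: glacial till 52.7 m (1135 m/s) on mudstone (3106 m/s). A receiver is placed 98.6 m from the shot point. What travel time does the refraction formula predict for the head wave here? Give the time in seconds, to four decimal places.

t = x/V₂ + 2h·√(V₂²−V₁²)/(V₁V₂).
√(V₂²−V₁²) = √(3106²−1135²) = 2891.2 m/s; delay term = 2·52.7·2891.2/(1135·3106) = 0.08644 s.
t = 98.6/3106 + 0.08644 = 0.11819 s.

0.1182 s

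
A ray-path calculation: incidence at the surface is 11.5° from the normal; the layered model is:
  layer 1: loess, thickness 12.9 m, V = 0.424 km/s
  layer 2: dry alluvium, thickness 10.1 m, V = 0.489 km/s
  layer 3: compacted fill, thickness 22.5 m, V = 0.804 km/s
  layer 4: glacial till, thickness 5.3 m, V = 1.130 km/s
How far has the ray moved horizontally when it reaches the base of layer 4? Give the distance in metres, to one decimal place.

17.5 m

Apply Snell's law at each interface; in layer i the horizontal offset is hᵢ·tan θᵢ.
Layer 1: θ = 11.50°; offset = 12.9·tan 11.50° = 2.625 m.
Layer 2: sin θ = 0.489·sin 11.5°/0.424 = 0.2299, θ = 13.29°; offset = 10.1·tan 13.29° = 2.386 m.
Layer 3: sin θ = 0.804·sin 11.5°/0.424 = 0.3780, θ = 22.21°; offset = 22.5·tan 22.21° = 9.188 m.
Layer 4: sin θ = 1.130·sin 11.5°/0.424 = 0.5313, θ = 32.10°; offset = 5.3·tan 32.10° = 3.324 m.
Summing the layer offsets gives 17.523 m.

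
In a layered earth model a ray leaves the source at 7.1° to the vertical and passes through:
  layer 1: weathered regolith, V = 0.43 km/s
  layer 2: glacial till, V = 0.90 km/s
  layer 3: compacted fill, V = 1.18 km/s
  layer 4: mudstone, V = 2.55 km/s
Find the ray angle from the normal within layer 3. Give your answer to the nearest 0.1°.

19.8°

Snell's law across each interface conserves sin θ / V, so sin θ_3 = V_3·sin θ₁/V₁.
sin θ_3 = 1.18 × sin 7.1° / 0.43 = 0.3392.
θ_3 = 19.83° from the vertical.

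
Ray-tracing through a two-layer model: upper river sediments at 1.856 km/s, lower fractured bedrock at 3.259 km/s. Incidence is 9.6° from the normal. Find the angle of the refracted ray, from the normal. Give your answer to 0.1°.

sin θ₁/V₁ = sin θ₂/V₂ ⇒ sin θ₂ = 3.259·sin 9.6°/1.856 = 3.259·0.1668/1.856 = 0.2928.
θ₂ = sin⁻¹(0.2928) = 17.03° (from vertical).

17.0°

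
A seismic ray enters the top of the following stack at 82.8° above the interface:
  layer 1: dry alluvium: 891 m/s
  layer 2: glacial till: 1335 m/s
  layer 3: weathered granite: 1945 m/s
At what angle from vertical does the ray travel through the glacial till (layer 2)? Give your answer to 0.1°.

10.8°

From the normal: θ₁ = 90° − 82.8° = 7.2°.
Ray parameter p = sin 7.2° / 891 = 1.4067e-04 s/m.
sin θ_2 = p·V_2 = 1.4067e-04 × 1335 = 0.1878.
θ_2 = 10.82° from the vertical.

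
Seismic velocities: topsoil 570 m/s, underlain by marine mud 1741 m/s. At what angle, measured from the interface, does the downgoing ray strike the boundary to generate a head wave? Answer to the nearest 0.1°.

70.9°

At critical incidence the refracted ray runs along the interface (θ₂ = 90°), so sin θ_c = V₁/V₂.
θ_c = arcsin(570/1741) = arcsin 0.3274 = 19.11°.
Measured from the interface: 90° − 19.11° = 70.89°.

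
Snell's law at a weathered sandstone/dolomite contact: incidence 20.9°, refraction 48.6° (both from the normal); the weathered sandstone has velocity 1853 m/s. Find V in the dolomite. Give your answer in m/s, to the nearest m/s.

3896 m/s

Snell's law: sin 20.9°/V₁ = sin 48.6°/V₂.
V₂ = V₁·sin 48.6°/sin 20.9° = 1853 × 2.1027 = 3896.29 m/s.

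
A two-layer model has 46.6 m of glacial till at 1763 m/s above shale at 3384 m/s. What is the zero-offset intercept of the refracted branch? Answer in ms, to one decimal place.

45.1 ms

tᵢ = 2h·√(V₂²−V₁²)/(V₁V₂).
√(V₂²−V₁²) = √(3384²−1763²) = 2888.5 m/s.
tᵢ = 2·46.6·2888.5/(1763·3384) = 0.04512 s.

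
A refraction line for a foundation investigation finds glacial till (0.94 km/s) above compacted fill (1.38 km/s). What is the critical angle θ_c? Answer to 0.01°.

At critical incidence the refracted ray runs along the interface (θ₂ = 90°), so sin θ_c = V₁/V₂.
θ_c = arcsin(0.94/1.38) = arcsin 0.6812 = 42.93°.

42.93°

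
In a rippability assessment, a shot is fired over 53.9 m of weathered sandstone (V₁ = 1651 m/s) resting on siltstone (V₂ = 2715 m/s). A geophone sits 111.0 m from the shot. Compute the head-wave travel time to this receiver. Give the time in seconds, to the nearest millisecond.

θ_c = arcsin(V₁/V₂) = arcsin(1651/2715) = 37.45°, cos θ_c = 0.7939.
Intercept time tᵢ = 2h cos θ_c / V₁ = 2·53.9·0.7939/1651 = 0.05183 s.
t = x/V₂ + tᵢ = 111.0/2715 + 0.05183 = 0.09272 s.

0.093 s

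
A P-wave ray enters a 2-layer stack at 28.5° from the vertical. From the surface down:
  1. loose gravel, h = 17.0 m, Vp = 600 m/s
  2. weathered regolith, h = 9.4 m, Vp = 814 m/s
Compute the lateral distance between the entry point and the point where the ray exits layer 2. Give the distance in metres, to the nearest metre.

17 m

Ray parameter p = sin 28.5° / 600 m/s = 7.9526e-04 s/m.
Layer 1: θ = 28.50°; offset = 17.0·tan 28.50° = 9.230 m.
Layer 2: sin θ = p·814 = 0.6473 → θ = 40.34°; offset = 9.4·tan 40.34° = 7.984 m.
Σ offsets = 17.214 m.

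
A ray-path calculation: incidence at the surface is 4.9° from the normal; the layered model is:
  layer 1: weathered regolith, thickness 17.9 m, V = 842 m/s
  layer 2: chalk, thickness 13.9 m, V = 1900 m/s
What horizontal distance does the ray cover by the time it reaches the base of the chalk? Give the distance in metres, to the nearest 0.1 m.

Apply Snell's law at each interface; in layer i the horizontal offset is hᵢ·tan θᵢ.
Layer 1: θ = 4.90°; offset = 17.9·tan 4.90° = 1.535 m.
Layer 2: sin θ = 1900·sin 4.9°/842 = 0.1927, θ = 11.11°; offset = 13.9·tan 11.11° = 2.730 m.
Summing the layer offsets gives 4.265 m.

4.3 m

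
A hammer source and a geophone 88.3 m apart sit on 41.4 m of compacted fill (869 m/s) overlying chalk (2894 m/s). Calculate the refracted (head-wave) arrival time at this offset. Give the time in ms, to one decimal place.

t = x/V₂ + 2h·√(V₂²−V₁²)/(V₁V₂).
√(V₂²−V₁²) = √(2894²−869²) = 2760.4 m/s; delay term = 2·41.4·2760.4/(869·2894) = 0.09088 s.
t = 88.3/2894 + 0.09088 = 0.12140 s.

121.4 ms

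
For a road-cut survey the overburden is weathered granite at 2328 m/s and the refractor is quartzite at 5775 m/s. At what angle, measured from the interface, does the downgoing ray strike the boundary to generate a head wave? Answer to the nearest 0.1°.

66.2°

At critical incidence the refracted ray runs along the interface (θ₂ = 90°), so sin θ_c = V₁/V₂.
θ_c = arcsin(2328/5775) = arcsin 0.4031 = 23.77°.
Measured from the interface: 90° − 23.77° = 66.23°.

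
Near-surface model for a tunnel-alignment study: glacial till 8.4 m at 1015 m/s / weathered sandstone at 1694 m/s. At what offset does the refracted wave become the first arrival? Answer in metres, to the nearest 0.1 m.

33.6 m

x_cross = 2h·√((V₂+V₁)/(V₂−V₁)).
(V₂+V₁)/(V₂−V₁) = (1694+1015)/(1694−1015) = 3.9897; √ = 1.9974.
x_cross = 2·8.4·1.9974 = 33.56 m.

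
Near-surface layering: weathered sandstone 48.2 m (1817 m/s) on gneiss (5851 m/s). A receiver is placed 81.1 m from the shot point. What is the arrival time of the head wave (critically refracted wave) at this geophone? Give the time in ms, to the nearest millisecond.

t = x/V₂ + 2h·√(V₂²−V₁²)/(V₁V₂).
√(V₂²−V₁²) = √(5851²−1817²) = 5561.7 m/s; delay term = 2·48.2·5561.7/(1817·5851) = 0.05043 s.
t = 81.1/5851 + 0.05043 = 0.06429 s.

64 ms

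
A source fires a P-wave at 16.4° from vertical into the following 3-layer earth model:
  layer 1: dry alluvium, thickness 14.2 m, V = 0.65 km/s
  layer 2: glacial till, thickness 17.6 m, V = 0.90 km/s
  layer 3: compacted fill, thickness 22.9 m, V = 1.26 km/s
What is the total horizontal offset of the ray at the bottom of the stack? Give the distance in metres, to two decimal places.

26.63 m

Apply Snell's law at each interface; in layer i the horizontal offset is hᵢ·tan θᵢ.
Layer 1: θ = 16.40°; offset = 14.2·tan 16.40° = 4.1793 m.
Layer 2: sin θ = 0.90·sin 16.4°/0.65 = 0.3909, θ = 23.01°; offset = 17.6·tan 23.01° = 7.4753 m.
Layer 3: sin θ = 1.26·sin 16.4°/0.65 = 0.5473, θ = 33.18°; offset = 22.9·tan 33.18° = 14.9754 m.
Summing the layer offsets gives 26.6300 m.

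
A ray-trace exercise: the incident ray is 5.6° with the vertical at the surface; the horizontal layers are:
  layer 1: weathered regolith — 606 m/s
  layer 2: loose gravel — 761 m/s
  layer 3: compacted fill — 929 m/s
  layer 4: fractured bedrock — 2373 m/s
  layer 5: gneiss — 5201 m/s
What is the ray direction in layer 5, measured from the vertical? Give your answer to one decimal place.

56.9°

Ray parameter p = sin 5.6° / 606 = 1.6103e-04 s/m.
sin θ_5 = p·V_5 = 1.6103e-04 × 5201 = 0.8375.
θ_5 = arcsin 0.8375 = 56.88°.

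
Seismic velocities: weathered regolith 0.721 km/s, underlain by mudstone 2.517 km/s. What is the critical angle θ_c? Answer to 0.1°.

At critical incidence the refracted ray runs along the interface (θ₂ = 90°), so sin θ_c = V₁/V₂.
θ_c = arcsin(0.721/2.517) = arcsin 0.2865 = 16.65°.

16.6°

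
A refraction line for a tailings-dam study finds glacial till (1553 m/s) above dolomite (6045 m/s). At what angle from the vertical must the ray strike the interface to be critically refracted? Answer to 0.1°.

At critical incidence the refracted ray runs along the interface (θ₂ = 90°), so sin θ_c = V₁/V₂.
θ_c = arcsin(1553/6045) = arcsin 0.2569 = 14.89°.

14.9°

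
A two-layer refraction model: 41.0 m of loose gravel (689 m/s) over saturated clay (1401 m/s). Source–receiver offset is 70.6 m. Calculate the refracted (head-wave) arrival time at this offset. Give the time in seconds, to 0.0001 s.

0.1540 s

θ_c = arcsin(V₁/V₂) = arcsin(689/1401) = 29.46°, cos θ_c = 0.8707.
Intercept time tᵢ = 2h cos θ_c / V₁ = 2·41.0·0.8707/689 = 0.10363 s.
t = x/V₂ + tᵢ = 70.6/1401 + 0.10363 = 0.15402 s.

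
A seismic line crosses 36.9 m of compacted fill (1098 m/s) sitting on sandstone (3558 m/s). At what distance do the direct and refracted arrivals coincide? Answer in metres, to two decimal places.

101.53 m

x_cross = 2h·√((V₂+V₁)/(V₂−V₁)).
(V₂+V₁)/(V₂−V₁) = (3558+1098)/(3558−1098) = 1.8927; √ = 1.3757.
x_cross = 2·36.9·1.3757 = 101.53 m.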